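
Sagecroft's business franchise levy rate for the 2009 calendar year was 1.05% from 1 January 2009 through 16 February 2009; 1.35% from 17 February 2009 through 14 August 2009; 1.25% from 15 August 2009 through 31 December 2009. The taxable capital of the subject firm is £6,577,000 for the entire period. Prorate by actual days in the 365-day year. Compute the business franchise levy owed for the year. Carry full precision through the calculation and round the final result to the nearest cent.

£83,744.13

1 January – 16 February 2009: 47 days at 1.05% → £6,577,000 × 1.05% × 47/365 = £8,892.4644
17 February – 14 August 2009: 179 days at 1.35% → £6,577,000 × 1.35% × 179/365 = £43,543.3438
15 August – 31 December 2009: 139 days at 1.25% → £6,577,000 × 1.25% × 139/365 = £31,308.3219
Total = £83,744.1301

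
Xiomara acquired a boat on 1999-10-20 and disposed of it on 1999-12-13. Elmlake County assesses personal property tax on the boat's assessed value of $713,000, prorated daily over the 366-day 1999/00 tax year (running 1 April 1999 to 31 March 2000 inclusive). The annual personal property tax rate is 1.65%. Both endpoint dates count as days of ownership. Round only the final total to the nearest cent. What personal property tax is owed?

Days held (1999-10-20 to 1999-12-13): 55 out of 366
Tax = $713,000 × 1.65% × 55/366 = $1,767.8893

$1,767.89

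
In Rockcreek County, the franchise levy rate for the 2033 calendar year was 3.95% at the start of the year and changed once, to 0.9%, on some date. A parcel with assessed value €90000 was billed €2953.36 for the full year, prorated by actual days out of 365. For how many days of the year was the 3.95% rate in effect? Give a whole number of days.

285 days

Let d = days at the first rate; then 365 − d days at the second rate.
€90000 × [3.95%·d + 0.9%·(365−d)] / 365 = €2953.36
Solving gives d = 285, so the new rate took effect on October 13, 2033.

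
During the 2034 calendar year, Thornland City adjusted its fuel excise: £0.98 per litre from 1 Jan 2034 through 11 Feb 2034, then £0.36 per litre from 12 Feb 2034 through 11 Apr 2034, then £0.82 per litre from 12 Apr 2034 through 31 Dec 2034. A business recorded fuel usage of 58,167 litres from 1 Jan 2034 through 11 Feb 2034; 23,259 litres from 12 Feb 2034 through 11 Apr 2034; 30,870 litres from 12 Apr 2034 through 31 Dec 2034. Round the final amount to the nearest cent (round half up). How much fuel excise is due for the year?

1 Jan – 11 Feb 2034: 58,167 litres at £0.98/litre → £57003.66
12 Feb – 11 Apr 2034: 23,259 litres at £0.36/litre → £8373.24
12 Apr – 31 Dec 2034: 30,870 litres at £0.82/litre → £25313.40

£90690.30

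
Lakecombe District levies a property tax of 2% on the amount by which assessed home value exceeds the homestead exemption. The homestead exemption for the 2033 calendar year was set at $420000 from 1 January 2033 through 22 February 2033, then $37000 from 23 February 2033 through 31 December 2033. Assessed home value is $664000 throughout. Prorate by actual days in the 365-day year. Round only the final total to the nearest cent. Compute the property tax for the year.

$11427.73

1 January – 22 February 2033: 53 days, exemption $420000 → ($664000 − $420000) × 2% × 53/365 = $708.6027
23 February – 31 December 2033: 312 days, exemption $37000 → ($664000 − $37000) × 2% × 312/365 = $10719.1233
Total = $11427.7260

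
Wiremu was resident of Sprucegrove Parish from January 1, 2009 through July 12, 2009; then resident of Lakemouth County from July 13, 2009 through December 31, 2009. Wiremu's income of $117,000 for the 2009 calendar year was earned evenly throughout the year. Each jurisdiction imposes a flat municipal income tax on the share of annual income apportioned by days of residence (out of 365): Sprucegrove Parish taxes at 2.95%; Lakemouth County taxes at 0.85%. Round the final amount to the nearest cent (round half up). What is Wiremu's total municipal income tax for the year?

$2,293.68

Sprucegrove Parish, January 1 – July 12, 2009: 193 days → $117,000 × 2.95% × 193/365 = $1,825.0397
Lakemouth County, July 13 – December 31, 2009: 172 days → $117,000 × 0.85% × 172/365 = $468.6411
Total = $2,293.6808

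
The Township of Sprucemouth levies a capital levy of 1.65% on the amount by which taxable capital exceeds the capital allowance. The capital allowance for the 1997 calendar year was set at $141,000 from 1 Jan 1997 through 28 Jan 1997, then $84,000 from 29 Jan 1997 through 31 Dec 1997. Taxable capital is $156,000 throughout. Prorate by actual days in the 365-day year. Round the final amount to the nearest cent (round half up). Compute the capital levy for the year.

1 Jan – 28 Jan 1997: 28 days, exemption $141,000 → ($156,000 − $141,000) × 1.65% × 28/365 = $18.9863
29 Jan – 31 Dec 1997: 337 days, exemption $84,000 → ($156,000 − $84,000) × 1.65% × 337/365 = $1,096.8658
Total = $1,115.8521

$1,115.85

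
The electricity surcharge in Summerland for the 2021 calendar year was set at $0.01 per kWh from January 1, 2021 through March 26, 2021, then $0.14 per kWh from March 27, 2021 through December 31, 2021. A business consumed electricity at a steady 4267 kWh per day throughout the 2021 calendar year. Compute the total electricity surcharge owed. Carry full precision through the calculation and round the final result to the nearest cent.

January 1 – March 26, 2021: 85 days × 4267 kWh/day = 362,695 kWh at $0.01/kWh → $3,626.95
March 27 – December 31, 2021: 280 days × 4267 kWh/day = 1,194,760 kWh at $0.14/kWh → $167,266.40

$170,893.35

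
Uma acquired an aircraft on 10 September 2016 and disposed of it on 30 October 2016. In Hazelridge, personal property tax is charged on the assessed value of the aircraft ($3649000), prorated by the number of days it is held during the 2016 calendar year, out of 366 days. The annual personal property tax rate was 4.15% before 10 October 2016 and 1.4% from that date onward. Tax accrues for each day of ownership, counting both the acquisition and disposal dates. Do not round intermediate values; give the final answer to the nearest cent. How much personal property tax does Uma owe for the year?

$15343.75

10 September – 9 October 2016: 30 days at 4.15% → $3649000 × 4.15% × 30/366 = $12412.5820
10 October – 30 October 2016: 21 days at 1.4% → $3649000 × 1.4% × 21/366 = $2931.1639
Total = $15343.7459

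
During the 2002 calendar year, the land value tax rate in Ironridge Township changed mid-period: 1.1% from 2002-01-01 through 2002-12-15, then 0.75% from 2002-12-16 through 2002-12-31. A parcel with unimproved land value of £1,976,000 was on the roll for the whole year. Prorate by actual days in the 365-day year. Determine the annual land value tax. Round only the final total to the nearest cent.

£21,432.83

2002-01-01 to 2002-12-15: 349 days at 1.1% → £1,976,000 × 1.1% × 349/365 = £20,783.1890
2002-12-16 to 2002-12-31: 16 days at 0.75% → £1,976,000 × 0.75% × 16/365 = £649.6438
Total = £21,432.8329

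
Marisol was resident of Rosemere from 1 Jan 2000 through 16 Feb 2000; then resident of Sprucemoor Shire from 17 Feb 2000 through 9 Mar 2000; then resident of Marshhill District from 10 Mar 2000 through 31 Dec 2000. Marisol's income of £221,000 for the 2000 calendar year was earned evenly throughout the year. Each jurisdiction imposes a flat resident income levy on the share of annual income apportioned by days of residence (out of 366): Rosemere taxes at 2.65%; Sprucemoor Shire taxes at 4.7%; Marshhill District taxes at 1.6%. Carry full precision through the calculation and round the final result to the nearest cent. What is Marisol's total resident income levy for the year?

Rosemere, 1 Jan – 16 Feb 2000: 47 days → £221,000 × 2.65% × 47/366 = £752.0642
Sprucemoor Shire, 17 Feb – 9 Mar 2000: 22 days → £221,000 × 4.7% × 22/366 = £624.3552
Marshhill District, 10 Mar – 31 Dec 2000: 297 days → £221,000 × 1.6% × 297/366 = £2,869.3770
Total = £4,245.7964

£4,245.80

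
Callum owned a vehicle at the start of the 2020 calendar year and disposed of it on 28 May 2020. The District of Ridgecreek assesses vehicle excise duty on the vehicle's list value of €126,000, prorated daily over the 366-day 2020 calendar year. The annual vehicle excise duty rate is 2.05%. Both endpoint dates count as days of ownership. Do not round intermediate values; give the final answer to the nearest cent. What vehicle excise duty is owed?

Days held (1 January – 28 May 2020): 149 out of 366
Tax = €126,000 × 2.05% × 149/366 = €1,051.5492

€1,051.55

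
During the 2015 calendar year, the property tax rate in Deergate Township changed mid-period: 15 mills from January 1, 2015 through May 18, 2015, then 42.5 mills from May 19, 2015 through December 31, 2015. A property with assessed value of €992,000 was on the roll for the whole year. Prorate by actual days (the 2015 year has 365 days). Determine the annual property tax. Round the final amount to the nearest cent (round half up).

€31,845.92

January 1 – May 18, 2015: 138 days at 15 mills → €992,000 × 1.5% × 138/365 = €5,625.8630
May 19 – December 31, 2015: 227 days at 42.5 mills → €992,000 × 4.25% × 227/365 = €26,220.0548
Total = €31,845.9178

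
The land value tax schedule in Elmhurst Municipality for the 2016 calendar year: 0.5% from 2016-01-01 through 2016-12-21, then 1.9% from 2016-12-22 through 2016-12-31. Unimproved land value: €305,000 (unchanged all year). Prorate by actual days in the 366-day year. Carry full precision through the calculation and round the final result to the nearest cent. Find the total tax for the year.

2016-01-01 to 2016-12-21: 356 days at 0.5% → €305,000 × 0.5% × 356/366 = €1,483.3333
2016-12-22 to 2016-12-31: 10 days at 1.9% → €305,000 × 1.9% × 10/366 = €158.3333
Total = €1,641.6667

€1,641.67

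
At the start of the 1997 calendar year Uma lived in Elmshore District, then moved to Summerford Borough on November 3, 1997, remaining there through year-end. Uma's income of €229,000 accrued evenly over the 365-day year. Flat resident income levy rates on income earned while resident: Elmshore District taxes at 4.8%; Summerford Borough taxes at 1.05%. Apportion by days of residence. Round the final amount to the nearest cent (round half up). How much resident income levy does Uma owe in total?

€9,603.88

Elmshore District, January 1 – November 2, 1997: 306 days → €229,000 × 4.8% × 306/365 = €9,215.2110
Summerford Borough, November 3 – December 31, 1997: 59 days → €229,000 × 1.05% × 59/365 = €388.6726
Total = €9,603.8836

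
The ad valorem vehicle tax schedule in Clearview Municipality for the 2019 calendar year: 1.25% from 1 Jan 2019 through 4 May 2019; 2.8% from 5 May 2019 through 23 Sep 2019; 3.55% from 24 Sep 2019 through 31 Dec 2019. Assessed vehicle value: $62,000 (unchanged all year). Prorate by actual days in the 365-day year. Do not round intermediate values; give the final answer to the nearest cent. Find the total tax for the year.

1 Jan – 4 May 2019: 124 days at 1.25% → $62,000 × 1.25% × 124/365 = $263.2877
5 May – 23 Sep 2019: 142 days at 2.8% → $62,000 × 2.8% × 142/365 = $675.3753
24 Sep – 31 Dec 2019: 99 days at 3.55% → $62,000 × 3.55% × 99/365 = $596.9836
Total = $1,535.6466

$1,535.65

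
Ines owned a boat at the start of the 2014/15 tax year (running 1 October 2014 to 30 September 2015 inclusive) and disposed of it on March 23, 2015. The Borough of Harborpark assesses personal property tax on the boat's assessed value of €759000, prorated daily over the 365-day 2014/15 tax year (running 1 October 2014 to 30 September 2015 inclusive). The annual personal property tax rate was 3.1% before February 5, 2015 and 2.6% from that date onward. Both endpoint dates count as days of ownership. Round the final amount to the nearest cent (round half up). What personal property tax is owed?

€10727.89

October 1, 2014 – February 4, 2015: 127 days at 3.1% → €759000 × 3.1% × 127/365 = €8186.8027
February 5 – March 23, 2015: 47 days at 2.6% → €759000 × 2.6% × 47/365 = €2541.0904
Total = €10727.8932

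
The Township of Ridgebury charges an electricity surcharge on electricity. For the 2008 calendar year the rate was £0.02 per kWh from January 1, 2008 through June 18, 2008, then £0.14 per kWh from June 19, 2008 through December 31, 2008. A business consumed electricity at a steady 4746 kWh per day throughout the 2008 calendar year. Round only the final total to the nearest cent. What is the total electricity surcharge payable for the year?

January 1 – June 18, 2008: 170 days × 4746 kWh/day = 806,820 kWh at £0.02/kWh → £16,136.40
June 19 – December 31, 2008: 196 days × 4746 kWh/day = 930,216 kWh at £0.14/kWh → £130,230.24

£146,366.64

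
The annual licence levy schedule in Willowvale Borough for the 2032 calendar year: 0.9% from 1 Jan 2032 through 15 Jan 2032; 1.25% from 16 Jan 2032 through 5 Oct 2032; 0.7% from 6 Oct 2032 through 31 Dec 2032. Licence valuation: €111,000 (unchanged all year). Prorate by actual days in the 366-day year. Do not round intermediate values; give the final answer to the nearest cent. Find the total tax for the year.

1 Jan – 15 Jan 2032: 15 days at 0.9% → €111,000 × 0.9% × 15/366 = €40.9426
16 Jan – 5 Oct 2032: 264 days at 1.25% → €111,000 × 1.25% × 264/366 = €1,000.8197
6 Oct – 31 Dec 2032: 87 days at 0.7% → €111,000 × 0.7% × 87/366 = €184.6967
Total = €1,226.4590

€1,226.46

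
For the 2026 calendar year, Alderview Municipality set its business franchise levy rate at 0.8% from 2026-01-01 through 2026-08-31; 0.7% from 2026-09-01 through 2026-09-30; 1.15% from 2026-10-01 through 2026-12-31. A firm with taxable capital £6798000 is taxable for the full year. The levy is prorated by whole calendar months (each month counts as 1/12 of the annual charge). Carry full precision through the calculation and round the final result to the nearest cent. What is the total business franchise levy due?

£59765.75

2026-01-01 to 2026-08-31: 8 months at 0.8% → £6798000 × 0.8% × 8/12 = £36256.0000
2026-09-01 to 2026-09-30: 1 month at 0.7% → £6798000 × 0.7% × 1/12 = £3965.5000
2026-10-01 to 2026-12-31: 3 months at 1.15% → £6798000 × 1.15% × 3/12 = £19544.2500
Total = £59765.7500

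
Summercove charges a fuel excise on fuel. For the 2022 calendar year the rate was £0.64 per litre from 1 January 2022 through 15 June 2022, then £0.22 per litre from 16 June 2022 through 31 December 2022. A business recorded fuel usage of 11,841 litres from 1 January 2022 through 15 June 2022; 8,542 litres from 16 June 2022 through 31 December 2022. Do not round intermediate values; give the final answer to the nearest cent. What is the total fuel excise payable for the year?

1 January – 15 June 2022: 11,841 litres at £0.64/litre → £7578.24
16 June – 31 December 2022: 8,542 litres at £0.22/litre → £1879.24

£9457.48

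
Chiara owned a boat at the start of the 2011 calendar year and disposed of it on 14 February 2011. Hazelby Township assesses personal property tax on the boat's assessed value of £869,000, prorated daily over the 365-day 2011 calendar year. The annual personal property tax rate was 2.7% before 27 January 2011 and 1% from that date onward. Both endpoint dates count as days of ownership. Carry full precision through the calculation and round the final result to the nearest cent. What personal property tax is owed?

1 January – 26 January 2011: 26 days at 2.7% → £869,000 × 2.7% × 26/365 = £1,671.3370
27 January – 14 February 2011: 19 days at 1% → £869,000 × 1% × 19/365 = £452.3562
Total = £2,123.6932

£2,123.69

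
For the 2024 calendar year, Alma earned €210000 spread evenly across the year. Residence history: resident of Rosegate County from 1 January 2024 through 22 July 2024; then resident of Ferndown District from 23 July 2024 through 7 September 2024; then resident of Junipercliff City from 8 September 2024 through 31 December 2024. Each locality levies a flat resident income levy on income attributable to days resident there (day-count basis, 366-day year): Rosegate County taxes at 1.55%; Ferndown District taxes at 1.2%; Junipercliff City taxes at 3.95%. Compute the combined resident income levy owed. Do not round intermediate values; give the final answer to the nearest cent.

Rosegate County, 1 January – 22 July 2024: 204 days → €210000 × 1.55% × 204/366 = €1814.2623
Ferndown District, 23 July – 7 September 2024: 47 days → €210000 × 1.2% × 47/366 = €323.6066
Junipercliff City, 8 September – 31 December 2024: 115 days → €210000 × 3.95% × 115/366 = €2606.3525
Total = €4744.2213

€4744.22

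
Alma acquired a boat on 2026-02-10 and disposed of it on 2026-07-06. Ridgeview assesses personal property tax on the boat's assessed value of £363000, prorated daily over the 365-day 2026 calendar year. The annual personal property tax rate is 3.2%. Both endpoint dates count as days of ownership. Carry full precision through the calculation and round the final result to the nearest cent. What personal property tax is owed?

Days held (2026-02-10 to 2026-07-06): 147 out of 365
Tax = £363000 × 3.2% × 147/365 = £4678.2247

£4678.22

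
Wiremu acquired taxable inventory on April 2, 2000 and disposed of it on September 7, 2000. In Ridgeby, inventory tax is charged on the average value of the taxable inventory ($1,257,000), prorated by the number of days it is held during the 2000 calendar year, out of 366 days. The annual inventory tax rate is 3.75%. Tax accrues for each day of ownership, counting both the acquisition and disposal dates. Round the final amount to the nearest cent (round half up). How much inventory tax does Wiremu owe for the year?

Days held (April 2 – September 7, 2000): 159 out of 366
Tax = $1,257,000 × 3.75% × 159/366 = $20,477.7664

$20,477.77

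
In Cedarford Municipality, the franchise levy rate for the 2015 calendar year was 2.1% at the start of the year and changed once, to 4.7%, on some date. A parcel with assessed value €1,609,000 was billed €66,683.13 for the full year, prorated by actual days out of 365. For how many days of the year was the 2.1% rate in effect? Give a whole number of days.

Let d = days at the first rate; then 365 − d days at the second rate.
€1,609,000 × [2.1%·d + 4.7%·(365−d)] / 365 = €66,683.13
Solving gives d = 78, so the new rate took effect on March 20, 2015.

78 days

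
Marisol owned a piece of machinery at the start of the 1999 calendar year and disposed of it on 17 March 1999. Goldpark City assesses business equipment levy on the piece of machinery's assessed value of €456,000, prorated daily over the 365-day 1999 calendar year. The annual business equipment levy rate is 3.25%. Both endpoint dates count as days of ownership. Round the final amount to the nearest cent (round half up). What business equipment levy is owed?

Days held (1 January – 17 March 1999): 76 out of 365
Tax = €456,000 × 3.25% × 76/365 = €3,085.8082

€3,085.81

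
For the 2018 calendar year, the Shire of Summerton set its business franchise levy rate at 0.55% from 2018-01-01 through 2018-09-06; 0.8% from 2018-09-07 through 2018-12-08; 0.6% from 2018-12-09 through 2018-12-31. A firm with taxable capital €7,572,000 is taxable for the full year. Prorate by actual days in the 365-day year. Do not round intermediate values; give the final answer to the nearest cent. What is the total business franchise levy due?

2018-01-01 to 2018-09-06: 249 days at 0.55% → €7,572,000 × 0.55% × 249/365 = €28,410.5589
2018-09-07 to 2018-12-08: 93 days at 0.8% → €7,572,000 × 0.8% × 93/365 = €15,434.4329
2018-12-09 to 2018-12-31: 23 days at 0.6% → €7,572,000 × 0.6% × 23/365 = €2,862.8384
Total = €46,707.8301

€46,707.83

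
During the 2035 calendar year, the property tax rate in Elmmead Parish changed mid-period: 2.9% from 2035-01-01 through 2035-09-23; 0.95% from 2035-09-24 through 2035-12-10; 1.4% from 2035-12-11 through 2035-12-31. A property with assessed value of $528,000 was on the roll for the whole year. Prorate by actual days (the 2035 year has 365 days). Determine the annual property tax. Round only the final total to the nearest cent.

2035-01-01 to 2035-09-23: 266 days at 2.9% → $528,000 × 2.9% × 266/365 = $11,158.8822
2035-09-24 to 2035-12-10: 78 days at 0.95% → $528,000 × 0.95% × 78/365 = $1,071.9123
2035-12-11 to 2035-12-31: 21 days at 1.4% → $528,000 × 1.4% × 21/365 = $425.2932
Total = $12,656.0877

$12,656.09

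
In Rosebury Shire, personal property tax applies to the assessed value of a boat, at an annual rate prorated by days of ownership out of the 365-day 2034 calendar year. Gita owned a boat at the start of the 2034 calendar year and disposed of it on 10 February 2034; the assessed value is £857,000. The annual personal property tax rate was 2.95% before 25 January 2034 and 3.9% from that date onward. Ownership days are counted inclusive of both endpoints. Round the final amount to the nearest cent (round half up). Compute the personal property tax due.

£3,219.03

1 January – 24 January 2034: 24 days at 2.95% → £857,000 × 2.95% × 24/365 = £1,662.3452
25 January – 10 February 2034: 17 days at 3.9% → £857,000 × 3.9% × 17/365 = £1,556.6877
Total = £3,219.0329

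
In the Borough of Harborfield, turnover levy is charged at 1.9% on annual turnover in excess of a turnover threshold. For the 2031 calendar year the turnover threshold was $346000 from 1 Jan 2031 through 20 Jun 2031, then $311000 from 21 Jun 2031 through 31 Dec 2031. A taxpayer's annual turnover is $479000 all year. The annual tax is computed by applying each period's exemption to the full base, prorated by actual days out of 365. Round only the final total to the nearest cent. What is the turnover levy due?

$2880.45

1 Jan – 20 Jun 2031: 171 days, exemption $346000 → ($479000 − $346000) × 1.9% × 171/365 = $1183.8822
21 Jun – 31 Dec 2031: 194 days, exemption $311000 → ($479000 − $311000) × 1.9% × 194/365 = $1696.5699
Total = $2880.4521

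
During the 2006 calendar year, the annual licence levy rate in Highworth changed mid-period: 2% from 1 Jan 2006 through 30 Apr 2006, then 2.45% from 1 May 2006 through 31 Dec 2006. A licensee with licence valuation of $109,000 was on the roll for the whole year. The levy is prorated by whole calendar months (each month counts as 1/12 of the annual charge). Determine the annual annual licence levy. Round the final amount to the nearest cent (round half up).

$2,507.00

1 Jan – 30 Apr 2006: 4 months at 2% → $109,000 × 2% × 4/12 = $726.6667
1 May – 31 Dec 2006: 8 months at 2.45% → $109,000 × 2.45% × 8/12 = $1,780.3333
Total = $2,507.0000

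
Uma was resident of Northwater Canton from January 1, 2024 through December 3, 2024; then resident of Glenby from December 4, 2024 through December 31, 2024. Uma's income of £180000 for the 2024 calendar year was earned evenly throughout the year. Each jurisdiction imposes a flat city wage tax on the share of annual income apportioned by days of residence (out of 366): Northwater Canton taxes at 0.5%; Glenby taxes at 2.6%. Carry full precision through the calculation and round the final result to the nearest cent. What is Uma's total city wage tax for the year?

Northwater Canton, January 1 – December 3, 2024: 338 days → £180000 × 0.5% × 338/366 = £831.1475
Glenby, December 4 – December 31, 2024: 28 days → £180000 × 2.6% × 28/366 = £358.0328
Total = £1189.1803

£1189.18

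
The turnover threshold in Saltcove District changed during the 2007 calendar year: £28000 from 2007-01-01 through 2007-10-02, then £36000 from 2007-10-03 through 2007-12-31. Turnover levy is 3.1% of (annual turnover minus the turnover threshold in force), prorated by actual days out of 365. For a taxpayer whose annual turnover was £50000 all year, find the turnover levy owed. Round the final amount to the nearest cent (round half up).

2007-01-01 to 2007-10-02: 275 days, exemption £28000 → (£50000 − £28000) × 3.1% × 275/365 = £513.8356
2007-10-03 to 2007-12-31: 90 days, exemption £36000 → (£50000 − £36000) × 3.1% × 90/365 = £107.0137
Total = £620.8493

£620.85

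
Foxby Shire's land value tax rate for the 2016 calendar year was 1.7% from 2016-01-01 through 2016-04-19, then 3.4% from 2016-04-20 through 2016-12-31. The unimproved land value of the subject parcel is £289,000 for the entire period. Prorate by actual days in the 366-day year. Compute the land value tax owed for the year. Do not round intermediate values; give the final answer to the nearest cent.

2016-01-01 to 2016-04-19: 110 days at 1.7% → £289,000 × 1.7% × 110/366 = £1,476.5847
2016-04-20 to 2016-12-31: 256 days at 3.4% → £289,000 × 3.4% × 256/366 = £6,872.8306
Total = £8,349.4153

£8,349.42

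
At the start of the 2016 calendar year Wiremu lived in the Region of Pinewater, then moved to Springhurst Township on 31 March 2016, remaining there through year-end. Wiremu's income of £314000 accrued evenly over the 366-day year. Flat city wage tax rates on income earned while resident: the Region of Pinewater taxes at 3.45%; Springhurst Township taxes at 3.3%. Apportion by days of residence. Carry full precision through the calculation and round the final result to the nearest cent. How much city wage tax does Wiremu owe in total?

The Region of Pinewater, 1 January – 30 March 2016: 90 days → £314000 × 3.45% × 90/366 = £2663.8525
Springhurst Township, 31 March – 31 December 2016: 276 days → £314000 × 3.3% × 276/366 = £7813.9672
Total = £10477.8197

£10477.82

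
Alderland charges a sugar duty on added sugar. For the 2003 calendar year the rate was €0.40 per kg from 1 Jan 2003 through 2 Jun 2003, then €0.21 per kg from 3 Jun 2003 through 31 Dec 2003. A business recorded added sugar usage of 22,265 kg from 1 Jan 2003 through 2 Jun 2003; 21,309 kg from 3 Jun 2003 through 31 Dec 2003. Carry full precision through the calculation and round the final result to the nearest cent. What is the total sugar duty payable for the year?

€13,380.89

1 Jan – 2 Jun 2003: 22,265 kg at €0.40/kg → €8,906.00
3 Jun – 31 Dec 2003: 21,309 kg at €0.21/kg → €4,474.89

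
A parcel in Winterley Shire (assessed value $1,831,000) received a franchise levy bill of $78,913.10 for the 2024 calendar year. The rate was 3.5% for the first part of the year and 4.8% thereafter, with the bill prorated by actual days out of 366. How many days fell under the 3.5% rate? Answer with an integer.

Let d = days at the first rate; then 366 − d days at the second rate.
$1,831,000 × [3.5%·d + 4.8%·(366−d)] / 366 = $78,913.10
Solving gives d = 138, so the new rate took effect on May 18, 2024.

138 days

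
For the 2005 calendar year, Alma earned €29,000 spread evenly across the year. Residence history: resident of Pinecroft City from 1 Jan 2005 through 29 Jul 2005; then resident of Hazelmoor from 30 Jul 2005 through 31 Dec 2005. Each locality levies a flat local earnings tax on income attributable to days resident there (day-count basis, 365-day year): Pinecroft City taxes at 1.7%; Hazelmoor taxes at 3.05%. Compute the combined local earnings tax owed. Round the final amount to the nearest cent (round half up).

€659.25

Pinecroft City, 1 Jan – 29 Jul 2005: 210 days → €29,000 × 1.7% × 210/365 = €283.6438
Hazelmoor, 30 Jul – 31 Dec 2005: 155 days → €29,000 × 3.05% × 155/365 = €375.6096
Total = €659.2534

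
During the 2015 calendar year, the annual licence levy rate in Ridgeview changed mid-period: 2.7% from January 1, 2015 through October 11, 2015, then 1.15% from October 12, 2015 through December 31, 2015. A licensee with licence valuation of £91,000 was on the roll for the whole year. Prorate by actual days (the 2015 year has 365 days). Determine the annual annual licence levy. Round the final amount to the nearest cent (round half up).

January 1 – October 11, 2015: 284 days at 2.7% → £91,000 × 2.7% × 284/365 = £1,911.7479
October 12 – December 31, 2015: 81 days at 1.15% → £91,000 × 1.15% × 81/365 = £232.2370
Total = £2,143.9849

£2,143.98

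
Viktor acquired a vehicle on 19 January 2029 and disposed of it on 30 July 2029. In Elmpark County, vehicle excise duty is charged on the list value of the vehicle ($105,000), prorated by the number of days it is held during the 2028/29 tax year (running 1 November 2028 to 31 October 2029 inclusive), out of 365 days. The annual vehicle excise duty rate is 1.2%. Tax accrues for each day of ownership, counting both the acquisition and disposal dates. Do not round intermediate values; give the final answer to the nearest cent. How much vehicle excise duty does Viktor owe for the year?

Days held (19 January – 30 July 2029): 193 out of 365
Tax = $105,000 × 1.2% × 193/365 = $666.2466

$666.25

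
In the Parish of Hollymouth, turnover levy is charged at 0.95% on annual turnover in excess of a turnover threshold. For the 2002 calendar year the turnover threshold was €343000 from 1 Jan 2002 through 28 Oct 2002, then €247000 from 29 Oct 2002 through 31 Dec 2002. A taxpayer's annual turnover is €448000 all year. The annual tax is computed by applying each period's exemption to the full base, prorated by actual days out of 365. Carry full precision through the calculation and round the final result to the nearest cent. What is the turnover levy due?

1 Jan – 28 Oct 2002: 301 days, exemption €343000 → (€448000 − €343000) × 0.95% × 301/365 = €822.5959
29 Oct – 31 Dec 2002: 64 days, exemption €247000 → (€448000 − €247000) × 0.95% × 64/365 = €334.8164
Total = €1157.4123

€1157.41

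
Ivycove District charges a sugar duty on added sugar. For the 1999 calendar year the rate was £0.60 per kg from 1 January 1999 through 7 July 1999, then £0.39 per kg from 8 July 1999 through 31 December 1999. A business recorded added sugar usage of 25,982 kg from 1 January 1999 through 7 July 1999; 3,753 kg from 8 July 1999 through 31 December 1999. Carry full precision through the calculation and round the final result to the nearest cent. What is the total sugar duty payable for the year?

1 January – 7 July 1999: 25,982 kg at £0.60/kg → £15589.20
8 July – 31 December 1999: 3,753 kg at £0.39/kg → £1463.67

£17052.87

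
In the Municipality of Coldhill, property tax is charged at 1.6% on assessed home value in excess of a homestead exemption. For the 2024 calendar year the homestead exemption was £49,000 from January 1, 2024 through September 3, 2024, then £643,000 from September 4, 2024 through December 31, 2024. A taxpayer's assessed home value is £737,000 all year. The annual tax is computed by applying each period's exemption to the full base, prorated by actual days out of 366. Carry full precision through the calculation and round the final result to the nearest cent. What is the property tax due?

January 1 – September 3, 2024: 247 days, exemption £49,000 → (£737,000 − £49,000) × 1.6% × 247/366 = £7,428.8962
September 4 – December 31, 2024: 119 days, exemption £643,000 → (£737,000 − £643,000) × 1.6% × 119/366 = £489.0055
Total = £7,917.9016

£7,917.90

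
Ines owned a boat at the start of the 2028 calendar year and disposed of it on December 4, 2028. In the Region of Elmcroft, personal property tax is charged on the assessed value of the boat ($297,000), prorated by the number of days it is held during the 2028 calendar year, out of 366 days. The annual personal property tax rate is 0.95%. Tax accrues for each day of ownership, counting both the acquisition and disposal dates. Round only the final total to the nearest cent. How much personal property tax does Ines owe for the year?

$2,613.36

Days held (January 1 – December 4, 2028): 339 out of 366
Tax = $297,000 × 0.95% × 339/366 = $2,613.3566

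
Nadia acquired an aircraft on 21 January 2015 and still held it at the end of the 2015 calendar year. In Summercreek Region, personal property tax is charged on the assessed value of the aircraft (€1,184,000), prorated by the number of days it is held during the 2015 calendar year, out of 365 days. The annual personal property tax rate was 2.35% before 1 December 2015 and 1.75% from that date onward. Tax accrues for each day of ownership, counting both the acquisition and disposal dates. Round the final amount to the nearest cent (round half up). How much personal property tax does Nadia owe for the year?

€25,696.04

21 January – 30 November 2015: 314 days at 2.35% → €1,184,000 × 2.35% × 314/365 = €23,936.2630
1 December – 31 December 2015: 31 days at 1.75% → €1,184,000 × 1.75% × 31/365 = €1,759.7808
Total = €25,696.0438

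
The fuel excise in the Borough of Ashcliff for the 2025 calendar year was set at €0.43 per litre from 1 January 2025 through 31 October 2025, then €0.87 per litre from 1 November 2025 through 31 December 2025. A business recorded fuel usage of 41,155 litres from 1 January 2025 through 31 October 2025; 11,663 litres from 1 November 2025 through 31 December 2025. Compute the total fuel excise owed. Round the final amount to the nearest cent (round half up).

€27843.46

1 January – 31 October 2025: 41,155 litres at €0.43/litre → €17696.65
1 November – 31 December 2025: 11,663 litres at €0.87/litre → €10146.81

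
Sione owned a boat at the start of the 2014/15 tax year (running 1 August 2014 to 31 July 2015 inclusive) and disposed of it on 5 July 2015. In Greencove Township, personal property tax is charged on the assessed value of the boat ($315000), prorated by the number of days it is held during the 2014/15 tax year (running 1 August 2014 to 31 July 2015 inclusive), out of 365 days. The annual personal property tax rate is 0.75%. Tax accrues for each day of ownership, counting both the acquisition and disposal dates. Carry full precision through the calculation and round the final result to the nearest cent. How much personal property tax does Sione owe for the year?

Days held (1 August 2014 – 5 July 2015): 339 out of 365
Tax = $315000 × 0.75% × 339/365 = $2194.2123

$2194.21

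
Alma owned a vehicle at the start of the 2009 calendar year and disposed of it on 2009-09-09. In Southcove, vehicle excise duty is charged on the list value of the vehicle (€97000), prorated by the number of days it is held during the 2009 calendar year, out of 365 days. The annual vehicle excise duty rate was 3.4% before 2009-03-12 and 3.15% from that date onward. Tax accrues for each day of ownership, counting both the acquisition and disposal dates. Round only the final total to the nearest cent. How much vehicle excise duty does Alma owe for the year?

2009-01-01 to 2009-03-11: 70 days at 3.4% → €97000 × 3.4% × 70/365 = €632.4932
2009-03-12 to 2009-09-09: 182 days at 3.15% → €97000 × 3.15% × 182/365 = €1523.5644
Total = €2156.0575

€2156.06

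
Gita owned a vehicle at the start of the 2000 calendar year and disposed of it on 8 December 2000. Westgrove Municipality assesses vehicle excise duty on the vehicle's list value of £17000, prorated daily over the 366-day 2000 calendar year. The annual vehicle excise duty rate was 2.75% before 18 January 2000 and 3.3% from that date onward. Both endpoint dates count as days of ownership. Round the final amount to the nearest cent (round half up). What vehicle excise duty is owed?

£521.40

1 January – 17 January 2000: 17 days at 2.75% → £17000 × 2.75% × 17/366 = £21.7145
18 January – 8 December 2000: 326 days at 3.3% → £17000 × 3.3% × 326/366 = £499.6885
Total = £521.4030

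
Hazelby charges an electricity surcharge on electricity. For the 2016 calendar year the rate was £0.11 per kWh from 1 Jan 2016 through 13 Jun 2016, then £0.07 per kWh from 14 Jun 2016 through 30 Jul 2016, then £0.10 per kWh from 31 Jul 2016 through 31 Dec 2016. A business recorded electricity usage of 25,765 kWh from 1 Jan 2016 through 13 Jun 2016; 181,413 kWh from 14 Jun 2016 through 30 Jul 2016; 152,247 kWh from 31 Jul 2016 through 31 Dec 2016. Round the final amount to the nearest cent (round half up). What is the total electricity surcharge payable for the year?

1 Jan – 13 Jun 2016: 25,765 kWh at £0.11/kWh → £2834.15
14 Jun – 30 Jul 2016: 181,413 kWh at £0.07/kWh → £12698.91
31 Jul – 31 Dec 2016: 152,247 kWh at £0.10/kWh → £15224.70

£30757.76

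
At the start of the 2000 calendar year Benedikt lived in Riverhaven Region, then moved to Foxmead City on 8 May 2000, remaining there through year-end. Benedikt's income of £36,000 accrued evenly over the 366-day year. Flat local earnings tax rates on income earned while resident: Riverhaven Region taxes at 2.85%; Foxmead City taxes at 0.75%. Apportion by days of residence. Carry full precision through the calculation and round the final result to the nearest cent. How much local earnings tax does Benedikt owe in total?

£534.39

Riverhaven Region, 1 Jan – 7 May 2000: 128 days → £36,000 × 2.85% × 128/366 = £358.8197
Foxmead City, 8 May – 31 Dec 2000: 238 days → £36,000 × 0.75% × 238/366 = £175.5738
Total = £534.3934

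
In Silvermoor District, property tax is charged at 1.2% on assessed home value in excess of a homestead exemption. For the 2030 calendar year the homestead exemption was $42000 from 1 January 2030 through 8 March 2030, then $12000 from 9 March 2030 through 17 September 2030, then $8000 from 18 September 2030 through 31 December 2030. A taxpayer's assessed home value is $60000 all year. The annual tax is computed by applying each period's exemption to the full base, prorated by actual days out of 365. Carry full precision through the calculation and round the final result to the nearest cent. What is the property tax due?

1 January – 8 March 2030: 67 days, exemption $42000 → ($60000 − $42000) × 1.2% × 67/365 = $39.6493
9 March – 17 September 2030: 193 days, exemption $12000 → ($60000 − $12000) × 1.2% × 193/365 = $304.5699
18 September – 31 December 2030: 105 days, exemption $8000 → ($60000 − $8000) × 1.2% × 105/365 = $179.5068
Total = $523.7260

$523.73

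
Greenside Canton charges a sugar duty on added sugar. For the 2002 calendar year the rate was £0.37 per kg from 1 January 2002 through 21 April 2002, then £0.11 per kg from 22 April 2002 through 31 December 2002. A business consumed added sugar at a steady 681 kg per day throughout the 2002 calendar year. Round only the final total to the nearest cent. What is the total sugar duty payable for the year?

£46,995.81

1 January – 21 April 2002: 111 days × 681 kg/day = 75,591 kg at £0.37/kg → £27,968.67
22 April – 31 December 2002: 254 days × 681 kg/day = 172,974 kg at £0.11/kg → £19,027.14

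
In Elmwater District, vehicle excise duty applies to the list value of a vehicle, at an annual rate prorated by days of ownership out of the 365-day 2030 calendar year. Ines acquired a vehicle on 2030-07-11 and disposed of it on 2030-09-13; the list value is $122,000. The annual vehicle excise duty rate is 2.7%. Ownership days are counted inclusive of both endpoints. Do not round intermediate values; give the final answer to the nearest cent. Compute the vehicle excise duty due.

$586.60

Days held (2030-07-11 to 2030-09-13): 65 out of 365
Tax = $122,000 × 2.7% × 65/365 = $586.6027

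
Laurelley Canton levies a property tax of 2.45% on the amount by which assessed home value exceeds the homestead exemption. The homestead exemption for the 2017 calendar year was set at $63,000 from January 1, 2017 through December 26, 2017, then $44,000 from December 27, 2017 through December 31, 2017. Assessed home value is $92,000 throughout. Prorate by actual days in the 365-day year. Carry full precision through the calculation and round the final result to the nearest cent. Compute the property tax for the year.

January 1 – December 26, 2017: 360 days, exemption $63,000 → ($92,000 − $63,000) × 2.45% × 360/365 = $700.7671
December 27 – December 31, 2017: 5 days, exemption $44,000 → ($92,000 − $44,000) × 2.45% × 5/365 = $16.1096
Total = $716.8767

$716.88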